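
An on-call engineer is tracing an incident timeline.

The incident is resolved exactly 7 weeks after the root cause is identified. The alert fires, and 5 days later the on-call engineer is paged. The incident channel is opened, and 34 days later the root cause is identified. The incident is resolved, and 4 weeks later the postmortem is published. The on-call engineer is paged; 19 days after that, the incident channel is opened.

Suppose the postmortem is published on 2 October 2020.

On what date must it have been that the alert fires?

20 May 2020

The postmortem is published: Oct 2, 2020.
The incident is resolved: Oct 2, 2020 − 4 weeks = Sep 4, 2020.
The root cause is identified: Sep 4, 2020 − 7 weeks = Jul 17, 2020.
The incident channel is opened: Jul 17, 2020 − 34 days = Jun 13, 2020.
The on-call engineer is paged: Jun 13, 2020 − 19 days = May 25, 2020.
The alert fires: May 25, 2020 − 5 days = May 20, 2020.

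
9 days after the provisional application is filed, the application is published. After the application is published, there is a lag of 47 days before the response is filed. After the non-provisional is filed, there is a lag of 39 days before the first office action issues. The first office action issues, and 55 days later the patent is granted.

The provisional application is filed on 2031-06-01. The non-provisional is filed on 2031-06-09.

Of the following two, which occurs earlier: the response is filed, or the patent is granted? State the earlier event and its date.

The response is filed — 2031-07-27

The provisional application is filed: Jun 1, 2031.
The application is published: Jun 1, 2031 + 9 days = Jun 10, 2031.
The response is filed: Jun 10, 2031 + 47 days = Jul 27, 2031.
The non-provisional is filed: Jun 9, 2031.
The first office action issues: Jun 9, 2031 + 39 days = Jul 18, 2031.
The patent is granted: Jul 18, 2031 + 55 days = Sep 11, 2031.
Comparing: the response is filed on Jul 27, 2031 vs the patent is granted on Sep 11, 2031. Earlier: the response is filed.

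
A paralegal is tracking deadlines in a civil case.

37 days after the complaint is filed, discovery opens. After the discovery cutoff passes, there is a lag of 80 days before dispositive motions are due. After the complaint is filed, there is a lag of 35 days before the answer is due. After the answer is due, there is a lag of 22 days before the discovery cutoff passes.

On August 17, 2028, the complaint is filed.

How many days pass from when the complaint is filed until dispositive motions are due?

Causal path: the complaint is filed → the answer is due → the discovery cutoff passes → dispositive motions are due.
Total delay along the path: 35 + 22 + 80 = 137 days.

137 days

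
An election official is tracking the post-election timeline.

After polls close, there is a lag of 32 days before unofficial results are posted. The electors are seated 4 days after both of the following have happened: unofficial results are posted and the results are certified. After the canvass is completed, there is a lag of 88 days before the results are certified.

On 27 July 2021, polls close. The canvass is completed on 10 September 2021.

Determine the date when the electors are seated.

Polls close: Jul 27, 2021.
Unofficial results are posted: Jul 27, 2021 + 32 days = Aug 28, 2021.
The canvass is completed: Sep 10, 2021.
The results are certified: Sep 10, 2021 + 88 days = Dec 7, 2021.
Both prerequisites met — unofficial results are posted (Aug 28, 2021), the results are certified (Dec 7, 2021); the later is Dec 7, 2021.
The electors are seated: Dec 7, 2021 + 4 days = Dec 11, 2021.

11 December 2021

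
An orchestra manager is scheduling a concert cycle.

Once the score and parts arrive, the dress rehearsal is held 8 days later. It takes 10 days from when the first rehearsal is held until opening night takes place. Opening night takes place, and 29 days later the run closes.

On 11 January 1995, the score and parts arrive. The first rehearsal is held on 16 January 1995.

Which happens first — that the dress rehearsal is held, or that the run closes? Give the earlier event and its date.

The dress rehearsal is held — 19 January 1995

The score and parts arrive: Jan 11, 1995.
The dress rehearsal is held: Jan 11, 1995 + 8 days = Jan 19, 1995.
The first rehearsal is held: Jan 16, 1995.
Opening night takes place: Jan 16, 1995 + 10 days = Jan 26, 1995.
The run closes: Jan 26, 1995 + 29 days = Feb 24, 1995.
Comparing: the dress rehearsal is held on Jan 19, 1995 vs the run closes on Feb 24, 1995. Earlier: the dress rehearsal is held.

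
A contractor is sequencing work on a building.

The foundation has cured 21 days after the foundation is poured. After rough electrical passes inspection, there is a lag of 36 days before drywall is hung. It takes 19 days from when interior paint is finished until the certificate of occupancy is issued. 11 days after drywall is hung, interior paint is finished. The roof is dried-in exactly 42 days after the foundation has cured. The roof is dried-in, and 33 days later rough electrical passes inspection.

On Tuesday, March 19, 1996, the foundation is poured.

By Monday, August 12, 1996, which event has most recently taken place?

Interior paint is finished

The foundation is poured: Mar 19, 1996.
The foundation has cured: Mar 19, 1996 + 21 days = Apr 9, 1996.
The roof is dried-in: Apr 9, 1996 + 42 days = May 21, 1996.
Rough electrical passes inspection: May 21, 1996 + 33 days = Jun 23, 1996.
Drywall is hung: Jun 23, 1996 + 36 days = Jul 29, 1996.
Interior paint is finished: Jul 29, 1996 + 11 days = Aug 9, 1996.
The certificate of occupancy is issued: Aug 9, 1996 + 19 days = Aug 28, 1996.
Aug 12, 1996 falls between when interior paint is finished (Aug 9, 1996) and when the certificate of occupancy is issued (Aug 28, 1996).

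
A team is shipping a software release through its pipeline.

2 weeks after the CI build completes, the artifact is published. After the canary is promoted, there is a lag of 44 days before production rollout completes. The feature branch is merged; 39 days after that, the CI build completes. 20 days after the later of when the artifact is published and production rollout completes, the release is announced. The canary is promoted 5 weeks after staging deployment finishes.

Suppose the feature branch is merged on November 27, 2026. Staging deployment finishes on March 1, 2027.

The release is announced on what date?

The feature branch is merged: Nov 27, 2026.
The CI build completes: Nov 27, 2026 + 39 days = Jan 5, 2027.
The artifact is published: Jan 5, 2027 + 2 weeks = Jan 19, 2027.
Staging deployment finishes: Mar 1, 2027.
The canary is promoted: Mar 1, 2027 + 5 weeks = Apr 5, 2027.
Production rollout completes: Apr 5, 2027 + 44 days = May 19, 2027.
Both prerequisites met — the artifact is published (Jan 19, 2027), production rollout completes (May 19, 2027); the later is May 19, 2027.
The release is announced: May 19, 2027 + 20 days = Jun 8, 2027.

June 8, 2027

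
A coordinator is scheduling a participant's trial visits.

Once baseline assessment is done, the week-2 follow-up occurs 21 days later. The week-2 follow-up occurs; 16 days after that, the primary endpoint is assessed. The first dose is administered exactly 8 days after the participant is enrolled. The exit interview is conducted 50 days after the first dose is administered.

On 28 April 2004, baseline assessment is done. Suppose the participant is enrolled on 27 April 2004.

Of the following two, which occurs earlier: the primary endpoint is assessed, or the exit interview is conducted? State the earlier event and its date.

Baseline assessment is done: Apr 28, 2004.
The week-2 follow-up occurs: Apr 28, 2004 + 21 days = May 19, 2004.
The primary endpoint is assessed: May 19, 2004 + 16 days = Jun 4, 2004.
The participant is enrolled: Apr 27, 2004.
The first dose is administered: Apr 27, 2004 + 8 days = May 5, 2004.
The exit interview is conducted: May 5, 2004 + 50 days = Jun 24, 2004.
Comparing: the primary endpoint is assessed on Jun 4, 2004 vs the exit interview is conducted on Jun 24, 2004. Earlier: the primary endpoint is assessed.

The primary endpoint is assessed — 4 June 2004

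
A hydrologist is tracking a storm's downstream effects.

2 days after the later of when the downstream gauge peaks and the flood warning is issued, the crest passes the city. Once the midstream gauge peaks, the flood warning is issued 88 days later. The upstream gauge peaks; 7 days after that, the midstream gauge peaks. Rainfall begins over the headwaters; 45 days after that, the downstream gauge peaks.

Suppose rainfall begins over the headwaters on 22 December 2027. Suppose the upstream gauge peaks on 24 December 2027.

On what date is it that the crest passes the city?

30 March 2028

Rainfall begins over the headwaters: Dec 22, 2027.
The downstream gauge peaks: Dec 22, 2027 + 45 days = Feb 5, 2028.
The upstream gauge peaks: Dec 24, 2027.
The midstream gauge peaks: Dec 24, 2027 + 7 days = Dec 31, 2027.
The flood warning is issued: Dec 31, 2027 + 88 days = Mar 28, 2028.
Both prerequisites met — the downstream gauge peaks (Feb 5, 2028), the flood warning is issued (Mar 28, 2028); the later is Mar 28, 2028.
The crest passes the city: Mar 28, 2028 + 2 days = Mar 30, 2028.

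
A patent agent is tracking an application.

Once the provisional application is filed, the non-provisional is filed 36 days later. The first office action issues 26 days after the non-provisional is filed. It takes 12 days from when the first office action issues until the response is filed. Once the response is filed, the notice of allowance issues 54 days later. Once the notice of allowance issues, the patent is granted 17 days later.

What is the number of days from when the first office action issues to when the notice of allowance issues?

Causal path: the first office action issues → the response is filed → the notice of allowance issues.
Total delay along the path: 12 + 54 = 66 days.

66 days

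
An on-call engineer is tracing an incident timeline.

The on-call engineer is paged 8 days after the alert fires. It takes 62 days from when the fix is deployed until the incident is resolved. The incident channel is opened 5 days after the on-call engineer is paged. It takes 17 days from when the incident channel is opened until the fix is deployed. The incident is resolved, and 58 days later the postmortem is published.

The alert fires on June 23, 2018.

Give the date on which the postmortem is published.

November 20, 2018

The alert fires: Jun 23, 2018.
The on-call engineer is paged: Jun 23, 2018 + 8 days = Jul 1, 2018.
The incident channel is opened: Jul 1, 2018 + 5 days = Jul 6, 2018.
The fix is deployed: Jul 6, 2018 + 17 days = Jul 23, 2018.
The incident is resolved: Jul 23, 2018 + 62 days = Sep 23, 2018.
The postmortem is published: Sep 23, 2018 + 58 days = Nov 20, 2018.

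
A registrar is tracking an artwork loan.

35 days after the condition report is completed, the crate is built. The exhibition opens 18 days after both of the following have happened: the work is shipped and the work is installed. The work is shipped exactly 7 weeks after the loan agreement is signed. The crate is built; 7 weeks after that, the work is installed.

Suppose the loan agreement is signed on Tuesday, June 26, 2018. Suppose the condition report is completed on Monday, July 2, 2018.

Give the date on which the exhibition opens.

Friday, October 12, 2018

The loan agreement is signed: Jun 26, 2018.
The work is shipped: Jun 26, 2018 + 7 weeks = Aug 14, 2018.
The condition report is completed: Jul 2, 2018.
The crate is built: Jul 2, 2018 + 35 days = Aug 6, 2018.
The work is installed: Aug 6, 2018 + 7 weeks = Sep 24, 2018.
Both prerequisites met — the work is shipped (Aug 14, 2018), the work is installed (Sep 24, 2018); the later is Sep 24, 2018.
The exhibition opens: Sep 24, 2018 + 18 days = Oct 12, 2018.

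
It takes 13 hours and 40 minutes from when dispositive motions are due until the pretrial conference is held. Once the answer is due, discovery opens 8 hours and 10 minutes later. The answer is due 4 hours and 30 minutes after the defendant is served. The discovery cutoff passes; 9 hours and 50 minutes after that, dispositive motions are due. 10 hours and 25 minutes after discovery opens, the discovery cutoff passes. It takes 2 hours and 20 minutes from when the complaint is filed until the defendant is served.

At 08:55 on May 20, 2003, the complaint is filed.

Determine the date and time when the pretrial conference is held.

09:50 on May 22, 2003

The complaint is filed: 08:55 May 20, 2003.
The defendant is served: 08:55 May 20, 2003 + 2h20m = 11:15 May 20, 2003.
The answer is due: 11:15 May 20, 2003 + 4h30m = 15:45 May 20, 2003.
Discovery opens: 15:45 May 20, 2003 + 8h10m = 23:55 May 20, 2003.
The discovery cutoff passes: 23:55 May 20, 2003 + 10h25m = 10:20 May 21, 2003.
Dispositive motions are due: 10:20 May 21, 2003 + 9h50m = 20:10 May 21, 2003.
The pretrial conference is held: 20:10 May 21, 2003 + 13h40m = 09:50 May 22, 2003.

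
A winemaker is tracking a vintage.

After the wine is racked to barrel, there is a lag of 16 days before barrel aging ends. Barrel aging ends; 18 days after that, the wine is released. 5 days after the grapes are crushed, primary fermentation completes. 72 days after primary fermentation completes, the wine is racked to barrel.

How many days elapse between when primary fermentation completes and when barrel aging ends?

88 days

Causal path: primary fermentation completes → the wine is racked to barrel → barrel aging ends.
Total delay along the path: 72 + 16 = 88 days.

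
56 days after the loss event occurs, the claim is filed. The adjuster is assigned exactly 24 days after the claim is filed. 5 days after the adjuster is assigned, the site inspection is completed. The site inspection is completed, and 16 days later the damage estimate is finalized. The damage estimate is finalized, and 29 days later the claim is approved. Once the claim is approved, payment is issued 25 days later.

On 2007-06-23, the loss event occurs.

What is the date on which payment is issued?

The loss event occurs: Jun 23, 2007.
The claim is filed: Jun 23, 2007 + 56 days = Aug 18, 2007.
The adjuster is assigned: Aug 18, 2007 + 24 days = Sep 11, 2007.
The site inspection is completed: Sep 11, 2007 + 5 days = Sep 16, 2007.
The damage estimate is finalized: Sep 16, 2007 + 16 days = Oct 2, 2007.
The claim is approved: Oct 2, 2007 + 29 days = Oct 31, 2007.
Payment is issued: Oct 31, 2007 + 25 days = Nov 25, 2007.

2007-11-25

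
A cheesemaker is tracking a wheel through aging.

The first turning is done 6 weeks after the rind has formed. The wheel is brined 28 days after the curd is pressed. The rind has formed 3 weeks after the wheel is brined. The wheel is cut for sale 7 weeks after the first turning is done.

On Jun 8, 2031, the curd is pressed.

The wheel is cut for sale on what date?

Oct 26, 2031

The curd is pressed: Jun 8, 2031.
The wheel is brined: Jun 8, 2031 + 28 days = Jul 6, 2031.
The rind has formed: Jul 6, 2031 + 3 weeks = Jul 27, 2031.
The first turning is done: Jul 27, 2031 + 6 weeks = Sep 7, 2031.
The wheel is cut for sale: Sep 7, 2031 + 7 weeks = Oct 26, 2031.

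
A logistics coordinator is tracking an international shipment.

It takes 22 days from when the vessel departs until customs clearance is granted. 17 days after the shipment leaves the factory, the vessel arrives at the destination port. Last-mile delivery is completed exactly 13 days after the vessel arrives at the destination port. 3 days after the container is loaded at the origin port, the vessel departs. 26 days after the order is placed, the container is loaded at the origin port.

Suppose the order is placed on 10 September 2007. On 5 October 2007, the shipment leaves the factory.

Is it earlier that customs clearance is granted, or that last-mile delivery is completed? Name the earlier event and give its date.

Customs clearance is granted — 31 October 2007

The order is placed: Sep 10, 2007.
The container is loaded at the origin port: Sep 10, 2007 + 26 days = Oct 6, 2007.
The vessel departs: Oct 6, 2007 + 3 days = Oct 9, 2007.
Customs clearance is granted: Oct 9, 2007 + 22 days = Oct 31, 2007.
The shipment leaves the factory: Oct 5, 2007.
The vessel arrives at the destination port: Oct 5, 2007 + 17 days = Oct 22, 2007.
Last-mile delivery is completed: Oct 22, 2007 + 13 days = Nov 4, 2007.
Comparing: customs clearance is granted on Oct 31, 2007 vs last-mile delivery is completed on Nov 4, 2007. Earlier: customs clearance is granted.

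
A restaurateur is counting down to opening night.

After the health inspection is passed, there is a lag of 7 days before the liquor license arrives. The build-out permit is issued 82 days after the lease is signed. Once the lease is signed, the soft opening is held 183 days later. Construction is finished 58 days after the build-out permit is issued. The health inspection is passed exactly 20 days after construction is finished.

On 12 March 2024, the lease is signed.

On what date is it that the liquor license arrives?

26 August 2024

The lease is signed: Mar 12, 2024.
The build-out permit is issued: Mar 12, 2024 + 82 days = Jun 2, 2024.
Construction is finished: Jun 2, 2024 + 58 days = Jul 30, 2024.
The health inspection is passed: Jul 30, 2024 + 20 days = Aug 19, 2024.
The liquor license arrives: Aug 19, 2024 + 7 days = Aug 26, 2024.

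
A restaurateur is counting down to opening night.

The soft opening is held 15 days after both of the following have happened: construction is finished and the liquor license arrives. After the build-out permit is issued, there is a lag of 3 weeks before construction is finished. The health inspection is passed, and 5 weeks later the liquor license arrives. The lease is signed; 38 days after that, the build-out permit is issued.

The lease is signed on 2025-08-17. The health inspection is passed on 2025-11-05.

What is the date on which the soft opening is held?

2025-12-25

The lease is signed: Aug 17, 2025.
The build-out permit is issued: Aug 17, 2025 + 38 days = Sep 24, 2025.
Construction is finished: Sep 24, 2025 + 3 weeks = Oct 15, 2025.
The health inspection is passed: Nov 5, 2025.
The liquor license arrives: Nov 5, 2025 + 5 weeks = Dec 10, 2025.
Both prerequisites met — construction is finished (Oct 15, 2025), the liquor license arrives (Dec 10, 2025); the later is Dec 10, 2025.
The soft opening is held: Dec 10, 2025 + 15 days = Dec 25, 2025.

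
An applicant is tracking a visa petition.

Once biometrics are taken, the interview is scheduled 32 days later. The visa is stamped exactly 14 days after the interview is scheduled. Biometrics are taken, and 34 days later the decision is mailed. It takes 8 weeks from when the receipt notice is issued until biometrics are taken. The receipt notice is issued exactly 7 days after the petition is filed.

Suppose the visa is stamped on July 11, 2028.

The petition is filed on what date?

The visa is stamped: Jul 11, 2028.
The interview is scheduled: Jul 11, 2028 − 14 days = Jun 27, 2028.
Biometrics are taken: Jun 27, 2028 − 32 days = May 26, 2028.
The receipt notice is issued: May 26, 2028 − 8 weeks = Mar 31, 2028.
The petition is filed: Mar 31, 2028 − 7 days = Mar 24, 2028.

March 24, 2028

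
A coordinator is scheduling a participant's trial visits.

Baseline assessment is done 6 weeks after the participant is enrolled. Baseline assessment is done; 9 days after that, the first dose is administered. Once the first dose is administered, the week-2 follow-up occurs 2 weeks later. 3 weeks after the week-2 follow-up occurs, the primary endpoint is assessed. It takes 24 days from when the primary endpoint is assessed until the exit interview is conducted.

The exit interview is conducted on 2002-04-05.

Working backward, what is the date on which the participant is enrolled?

2001-12-16

The exit interview is conducted: Apr 5, 2002.
The primary endpoint is assessed: Apr 5, 2002 − 24 days = Mar 12, 2002.
The week-2 follow-up occurs: Mar 12, 2002 − 3 weeks = Feb 19, 2002.
The first dose is administered: Feb 19, 2002 − 2 weeks = Feb 5, 2002.
Baseline assessment is done: Feb 5, 2002 − 9 days = Jan 27, 2002.
The participant is enrolled: Jan 27, 2002 − 6 weeks = Dec 16, 2001.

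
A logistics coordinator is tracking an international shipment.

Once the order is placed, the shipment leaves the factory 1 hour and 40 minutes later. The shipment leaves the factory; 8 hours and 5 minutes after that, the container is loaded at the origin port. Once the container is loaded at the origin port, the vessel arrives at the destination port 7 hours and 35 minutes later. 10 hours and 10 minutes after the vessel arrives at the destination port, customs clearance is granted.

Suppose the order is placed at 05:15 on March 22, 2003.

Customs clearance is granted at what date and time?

08:45 on March 23, 2003

The order is placed: 05:15 Mar 22, 2003.
The shipment leaves the factory: 05:15 Mar 22, 2003 + 1h40m = 06:55 Mar 22, 2003.
The container is loaded at the origin port: 06:55 Mar 22, 2003 + 8h05m = 15:00 Mar 22, 2003.
The vessel arrives at the destination port: 15:00 Mar 22, 2003 + 7h35m = 22:35 Mar 22, 2003.
Customs clearance is granted: 22:35 Mar 22, 2003 + 10h10m = 08:45 Mar 23, 2003.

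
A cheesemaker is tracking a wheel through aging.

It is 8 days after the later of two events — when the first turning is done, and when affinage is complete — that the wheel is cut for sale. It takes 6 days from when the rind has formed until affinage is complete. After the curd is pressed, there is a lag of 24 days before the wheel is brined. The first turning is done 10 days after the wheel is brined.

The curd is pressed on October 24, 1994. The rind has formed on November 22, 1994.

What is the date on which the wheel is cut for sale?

The curd is pressed: Oct 24, 1994.
The wheel is brined: Oct 24, 1994 + 24 days = Nov 17, 1994.
The first turning is done: Nov 17, 1994 + 10 days = Nov 27, 1994.
The rind has formed: Nov 22, 1994.
Affinage is complete: Nov 22, 1994 + 6 days = Nov 28, 1994.
Both prerequisites met — the first turning is done (Nov 27, 1994), affinage is complete (Nov 28, 1994); the later is Nov 28, 1994.
The wheel is cut for sale: Nov 28, 1994 + 8 days = Dec 6, 1994.

December 6, 1994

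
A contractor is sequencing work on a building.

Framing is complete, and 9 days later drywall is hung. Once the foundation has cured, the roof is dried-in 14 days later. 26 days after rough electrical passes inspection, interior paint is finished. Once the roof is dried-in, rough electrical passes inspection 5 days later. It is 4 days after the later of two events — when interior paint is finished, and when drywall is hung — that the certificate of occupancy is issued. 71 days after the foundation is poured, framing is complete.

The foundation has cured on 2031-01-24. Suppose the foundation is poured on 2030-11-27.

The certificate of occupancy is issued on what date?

2031-03-14

The foundation has cured: Jan 24, 2031.
The roof is dried-in: Jan 24, 2031 + 14 days = Feb 7, 2031.
Rough electrical passes inspection: Feb 7, 2031 + 5 days = Feb 12, 2031.
Interior paint is finished: Feb 12, 2031 + 26 days = Mar 10, 2031.
The foundation is poured: Nov 27, 2030.
Framing is complete: Nov 27, 2030 + 71 days = Feb 6, 2031.
Drywall is hung: Feb 6, 2031 + 9 days = Feb 15, 2031.
Both prerequisites met — interior paint is finished (Mar 10, 2031), drywall is hung (Feb 15, 2031); the later is Mar 10, 2031.
The certificate of occupancy is issued: Mar 10, 2031 + 4 days = Mar 14, 2031.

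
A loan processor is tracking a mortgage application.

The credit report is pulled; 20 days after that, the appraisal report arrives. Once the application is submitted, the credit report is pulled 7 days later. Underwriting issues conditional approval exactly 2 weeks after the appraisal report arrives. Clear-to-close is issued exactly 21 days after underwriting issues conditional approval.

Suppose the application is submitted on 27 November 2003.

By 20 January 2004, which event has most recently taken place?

Underwriting issues conditional approval

The application is submitted: Nov 27, 2003.
The credit report is pulled: Nov 27, 2003 + 7 days = Dec 4, 2003.
The appraisal report arrives: Dec 4, 2003 + 20 days = Dec 24, 2003.
Underwriting issues conditional approval: Dec 24, 2003 + 2 weeks = Jan 7, 2004.
Clear-to-close is issued: Jan 7, 2004 + 21 days = Jan 28, 2004.
Jan 20, 2004 falls between when underwriting issues conditional approval (Jan 7, 2004) and when clear-to-close is issued (Jan 28, 2004).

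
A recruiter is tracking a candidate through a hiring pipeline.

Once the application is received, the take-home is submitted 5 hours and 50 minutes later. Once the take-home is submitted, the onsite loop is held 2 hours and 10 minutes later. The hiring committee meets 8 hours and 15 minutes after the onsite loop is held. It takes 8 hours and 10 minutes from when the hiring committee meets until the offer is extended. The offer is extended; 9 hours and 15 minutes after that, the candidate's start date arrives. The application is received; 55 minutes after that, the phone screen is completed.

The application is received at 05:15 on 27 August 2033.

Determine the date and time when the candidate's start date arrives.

The application is received: 05:15 Aug 27, 2033.
The take-home is submitted: 05:15 Aug 27, 2033 + 5h50m = 11:05 Aug 27, 2033.
The onsite loop is held: 11:05 Aug 27, 2033 + 2h10m = 13:15 Aug 27, 2033.
The hiring committee meets: 13:15 Aug 27, 2033 + 8h15m = 21:30 Aug 27, 2033.
The offer is extended: 21:30 Aug 27, 2033 + 8h10m = 05:40 Aug 28, 2033.
The candidate's start date arrives: 05:40 Aug 28, 2033 + 9h15m = 14:55 Aug 28, 2033.

14:55 on 28 August 2033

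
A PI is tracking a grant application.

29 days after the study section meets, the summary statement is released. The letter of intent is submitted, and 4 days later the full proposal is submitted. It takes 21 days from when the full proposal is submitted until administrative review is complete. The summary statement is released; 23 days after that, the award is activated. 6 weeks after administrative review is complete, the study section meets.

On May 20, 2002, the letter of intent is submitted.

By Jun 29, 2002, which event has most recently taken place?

Administrative review is complete

The letter of intent is submitted: May 20, 2002.
The full proposal is submitted: May 20, 2002 + 4 days = May 24, 2002.
Administrative review is complete: May 24, 2002 + 21 days = Jun 14, 2002.
The study section meets: Jun 14, 2002 + 6 weeks = Jul 26, 2002.
The summary statement is released: Jul 26, 2002 + 29 days = Aug 24, 2002.
The award is activated: Aug 24, 2002 + 23 days = Sep 16, 2002.
Jun 29, 2002 falls between when administrative review is complete (Jun 14, 2002) and when the study section meets (Jul 26, 2002).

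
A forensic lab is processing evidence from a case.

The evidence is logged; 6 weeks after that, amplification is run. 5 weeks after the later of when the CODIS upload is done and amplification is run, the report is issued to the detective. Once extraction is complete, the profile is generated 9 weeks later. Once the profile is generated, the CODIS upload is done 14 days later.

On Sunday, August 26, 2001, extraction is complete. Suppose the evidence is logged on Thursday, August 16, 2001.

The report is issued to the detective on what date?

Sunday, December 16, 2001

Extraction is complete: Aug 26, 2001.
The profile is generated: Aug 26, 2001 + 9 weeks = Oct 28, 2001.
The CODIS upload is done: Oct 28, 2001 + 14 days = Nov 11, 2001.
The evidence is logged: Aug 16, 2001.
Amplification is run: Aug 16, 2001 + 6 weeks = Sep 27, 2001.
Both prerequisites met — the CODIS upload is done (Nov 11, 2001), amplification is run (Sep 27, 2001); the later is Nov 11, 2001.
The report is issued to the detective: Nov 11, 2001 + 5 weeks = Dec 16, 2001.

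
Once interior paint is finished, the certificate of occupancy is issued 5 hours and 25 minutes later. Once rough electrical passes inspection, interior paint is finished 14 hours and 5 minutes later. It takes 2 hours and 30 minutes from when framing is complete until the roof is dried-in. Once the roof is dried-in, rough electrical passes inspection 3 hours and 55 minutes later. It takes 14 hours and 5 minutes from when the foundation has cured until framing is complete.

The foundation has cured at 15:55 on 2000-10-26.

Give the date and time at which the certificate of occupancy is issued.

The foundation has cured: 15:55 Oct 26, 2000.
Framing is complete: 15:55 Oct 26, 2000 + 14h05m = 06:00 Oct 27, 2000.
The roof is dried-in: 06:00 Oct 27, 2000 + 2h30m = 08:30 Oct 27, 2000.
Rough electrical passes inspection: 08:30 Oct 27, 2000 + 3h55m = 12:25 Oct 27, 2000.
Interior paint is finished: 12:25 Oct 27, 2000 + 14h05m = 02:30 Oct 28, 2000.
The certificate of occupancy is issued: 02:30 Oct 28, 2000 + 5h25m = 07:55 Oct 28, 2000.

07:55 on 2000-10-28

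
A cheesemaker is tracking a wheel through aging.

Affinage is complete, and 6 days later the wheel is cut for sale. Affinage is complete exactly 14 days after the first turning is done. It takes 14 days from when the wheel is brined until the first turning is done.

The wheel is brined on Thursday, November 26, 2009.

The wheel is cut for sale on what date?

The wheel is brined: Nov 26, 2009.
The first turning is done: Nov 26, 2009 + 14 days = Dec 10, 2009.
Affinage is complete: Dec 10, 2009 + 14 days = Dec 24, 2009.
The wheel is cut for sale: Dec 24, 2009 + 6 days = Dec 30, 2009.

Wednesday, December 30, 2009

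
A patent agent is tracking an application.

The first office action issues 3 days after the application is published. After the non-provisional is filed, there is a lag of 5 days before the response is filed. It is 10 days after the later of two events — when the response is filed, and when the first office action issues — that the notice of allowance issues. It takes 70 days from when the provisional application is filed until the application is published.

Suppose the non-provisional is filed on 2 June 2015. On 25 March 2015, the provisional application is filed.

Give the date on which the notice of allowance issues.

17 June 2015

The non-provisional is filed: Jun 2, 2015.
The response is filed: Jun 2, 2015 + 5 days = Jun 7, 2015.
The provisional application is filed: Mar 25, 2015.
The application is published: Mar 25, 2015 + 70 days = Jun 3, 2015.
The first office action issues: Jun 3, 2015 + 3 days = Jun 6, 2015.
Both prerequisites met — the response is filed (Jun 7, 2015), the first office action issues (Jun 6, 2015); the later is Jun 7, 2015.
The notice of allowance issues: Jun 7, 2015 + 10 days = Jun 17, 2015.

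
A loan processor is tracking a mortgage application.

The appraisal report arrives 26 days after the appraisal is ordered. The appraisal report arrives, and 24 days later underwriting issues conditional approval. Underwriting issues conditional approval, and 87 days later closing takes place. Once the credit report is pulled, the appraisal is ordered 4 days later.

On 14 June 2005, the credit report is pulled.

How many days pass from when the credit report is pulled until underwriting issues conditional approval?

Causal path: the credit report is pulled → the appraisal is ordered → the appraisal report arrives → underwriting issues conditional approval.
Total delay along the path: 4 + 26 + 24 = 54 days.

54 days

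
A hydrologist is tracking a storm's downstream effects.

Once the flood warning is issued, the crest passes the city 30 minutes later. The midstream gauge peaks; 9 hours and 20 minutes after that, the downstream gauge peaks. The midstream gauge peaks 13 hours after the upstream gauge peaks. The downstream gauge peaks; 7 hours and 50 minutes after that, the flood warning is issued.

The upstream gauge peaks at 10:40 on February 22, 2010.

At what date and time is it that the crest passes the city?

17:20 on February 23, 2010

The upstream gauge peaks: 10:40 Feb 22, 2010.
The midstream gauge peaks: 10:40 Feb 22, 2010 + 13h = 23:40 Feb 22, 2010.
The downstream gauge peaks: 23:40 Feb 22, 2010 + 9h20m = 09:00 Feb 23, 2010.
The flood warning is issued: 09:00 Feb 23, 2010 + 7h50m = 16:50 Feb 23, 2010.
The crest passes the city: 16:50 Feb 23, 2010 + 30m = 17:20 Feb 23, 2010.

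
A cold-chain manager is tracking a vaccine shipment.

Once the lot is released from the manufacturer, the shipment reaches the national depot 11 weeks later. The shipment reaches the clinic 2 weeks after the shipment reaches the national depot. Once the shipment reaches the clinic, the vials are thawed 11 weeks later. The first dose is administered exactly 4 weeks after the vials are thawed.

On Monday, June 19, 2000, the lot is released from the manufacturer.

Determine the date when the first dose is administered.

The lot is released from the manufacturer: Jun 19, 2000.
The shipment reaches the national depot: Jun 19, 2000 + 11 weeks = Sep 4, 2000.
The shipment reaches the clinic: Sep 4, 2000 + 2 weeks = Sep 18, 2000.
The vials are thawed: Sep 18, 2000 + 11 weeks = Dec 4, 2000.
The first dose is administered: Dec 4, 2000 + 4 weeks = Jan 1, 2001.

Monday, January 1, 2001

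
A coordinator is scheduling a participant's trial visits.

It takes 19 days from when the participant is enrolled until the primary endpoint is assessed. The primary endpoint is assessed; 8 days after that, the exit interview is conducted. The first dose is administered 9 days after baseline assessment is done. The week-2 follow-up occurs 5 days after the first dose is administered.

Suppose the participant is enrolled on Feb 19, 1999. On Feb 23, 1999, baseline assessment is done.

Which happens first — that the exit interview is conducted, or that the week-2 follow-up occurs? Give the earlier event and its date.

The participant is enrolled: Feb 19, 1999.
The primary endpoint is assessed: Feb 19, 1999 + 19 days = Mar 10, 1999.
The exit interview is conducted: Mar 10, 1999 + 8 days = Mar 18, 1999.
Baseline assessment is done: Feb 23, 1999.
The first dose is administered: Feb 23, 1999 + 9 days = Mar 4, 1999.
The week-2 follow-up occurs: Mar 4, 1999 + 5 days = Mar 9, 1999.
Comparing: the exit interview is conducted on Mar 18, 1999 vs the week-2 follow-up occurs on Mar 9, 1999. Earlier: the week-2 follow-up occurs.

The week-2 follow-up occurs — Mar 9, 1999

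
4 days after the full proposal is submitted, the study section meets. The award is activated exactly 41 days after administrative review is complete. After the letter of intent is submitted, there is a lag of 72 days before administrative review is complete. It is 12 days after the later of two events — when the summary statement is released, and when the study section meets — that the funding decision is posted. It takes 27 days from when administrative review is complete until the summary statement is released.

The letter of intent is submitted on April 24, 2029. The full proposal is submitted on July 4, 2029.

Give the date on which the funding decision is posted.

August 13, 2029

The letter of intent is submitted: Apr 24, 2029.
Administrative review is complete: Apr 24, 2029 + 72 days = Jul 5, 2029.
The summary statement is released: Jul 5, 2029 + 27 days = Aug 1, 2029.
The full proposal is submitted: Jul 4, 2029.
The study section meets: Jul 4, 2029 + 4 days = Jul 8, 2029.
Both prerequisites met — the summary statement is released (Aug 1, 2029), the study section meets (Jul 8, 2029); the later is Aug 1, 2029.
The funding decision is posted: Aug 1, 2029 + 12 days = Aug 13, 2029.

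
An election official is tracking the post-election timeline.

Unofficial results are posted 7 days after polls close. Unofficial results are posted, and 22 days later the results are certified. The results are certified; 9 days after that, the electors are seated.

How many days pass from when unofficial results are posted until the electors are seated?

Causal path: unofficial results are posted → the results are certified → the electors are seated.
Total delay along the path: 22 + 9 = 31 days.

31 days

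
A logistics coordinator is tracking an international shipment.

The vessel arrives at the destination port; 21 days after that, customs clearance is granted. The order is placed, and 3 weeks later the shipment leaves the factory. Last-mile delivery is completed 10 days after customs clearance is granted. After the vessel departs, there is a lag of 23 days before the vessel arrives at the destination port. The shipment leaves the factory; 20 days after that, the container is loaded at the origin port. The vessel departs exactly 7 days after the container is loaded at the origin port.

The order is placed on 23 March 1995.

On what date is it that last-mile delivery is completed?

3 July 1995

The order is placed: Mar 23, 1995.
The shipment leaves the factory: Mar 23, 1995 + 3 weeks = Apr 13, 1995.
The container is loaded at the origin port: Apr 13, 1995 + 20 days = May 3, 1995.
The vessel departs: May 3, 1995 + 7 days = May 10, 1995.
The vessel arrives at the destination port: May 10, 1995 + 23 days = Jun 2, 1995.
Customs clearance is granted: Jun 2, 1995 + 21 days = Jun 23, 1995.
Last-mile delivery is completed: Jun 23, 1995 + 10 days = Jul 3, 1995.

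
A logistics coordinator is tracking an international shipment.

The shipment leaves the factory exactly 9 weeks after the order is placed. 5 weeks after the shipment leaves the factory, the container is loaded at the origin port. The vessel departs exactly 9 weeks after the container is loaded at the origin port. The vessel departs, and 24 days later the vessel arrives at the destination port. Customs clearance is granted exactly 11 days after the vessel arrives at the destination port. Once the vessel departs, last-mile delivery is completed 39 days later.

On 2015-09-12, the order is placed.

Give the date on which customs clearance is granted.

2016-03-26

The order is placed: Sep 12, 2015.
The shipment leaves the factory: Sep 12, 2015 + 9 weeks = Nov 14, 2015.
The container is loaded at the origin port: Nov 14, 2015 + 5 weeks = Dec 19, 2015.
The vessel departs: Dec 19, 2015 + 9 weeks = Feb 20, 2016.
The vessel arrives at the destination port: Feb 20, 2016 + 24 days = Mar 15, 2016.
Customs clearance is granted: Mar 15, 2016 + 11 days = Mar 26, 2016.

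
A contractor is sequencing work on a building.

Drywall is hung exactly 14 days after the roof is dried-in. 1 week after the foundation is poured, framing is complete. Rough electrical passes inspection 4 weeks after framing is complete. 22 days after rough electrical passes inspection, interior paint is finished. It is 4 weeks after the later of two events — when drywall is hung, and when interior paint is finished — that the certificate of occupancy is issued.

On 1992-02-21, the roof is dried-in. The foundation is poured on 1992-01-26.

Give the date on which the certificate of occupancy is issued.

1992-04-20

The roof is dried-in: Feb 21, 1992.
Drywall is hung: Feb 21, 1992 + 14 days = Mar 6, 1992.
The foundation is poured: Jan 26, 1992.
Framing is complete: Jan 26, 1992 + 1 week = Feb 2, 1992.
Rough electrical passes inspection: Feb 2, 1992 + 4 weeks = Mar 1, 1992.
Interior paint is finished: Mar 1, 1992 + 22 days = Mar 23, 1992.
Both prerequisites met — drywall is hung (Mar 6, 1992), interior paint is finished (Mar 23, 1992); the later is Mar 23, 1992.
The certificate of occupancy is issued: Mar 23, 1992 + 4 weeks = Apr 20, 1992.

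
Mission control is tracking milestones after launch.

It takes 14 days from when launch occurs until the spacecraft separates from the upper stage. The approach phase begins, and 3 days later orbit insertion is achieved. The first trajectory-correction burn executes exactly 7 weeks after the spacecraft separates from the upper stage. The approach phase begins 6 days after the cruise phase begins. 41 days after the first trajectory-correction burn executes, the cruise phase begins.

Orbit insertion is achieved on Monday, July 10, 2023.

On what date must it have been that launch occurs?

Sunday, March 19, 2023

Orbit insertion is achieved: Jul 10, 2023.
The approach phase begins: Jul 10, 2023 − 3 days = Jul 7, 2023.
The cruise phase begins: Jul 7, 2023 − 6 days = Jul 1, 2023.
The first trajectory-correction burn executes: Jul 1, 2023 − 41 days = May 21, 2023.
The spacecraft separates from the upper stage: May 21, 2023 − 7 weeks = Apr 2, 2023.
Launch occurs: Apr 2, 2023 − 14 days = Mar 19, 2023.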